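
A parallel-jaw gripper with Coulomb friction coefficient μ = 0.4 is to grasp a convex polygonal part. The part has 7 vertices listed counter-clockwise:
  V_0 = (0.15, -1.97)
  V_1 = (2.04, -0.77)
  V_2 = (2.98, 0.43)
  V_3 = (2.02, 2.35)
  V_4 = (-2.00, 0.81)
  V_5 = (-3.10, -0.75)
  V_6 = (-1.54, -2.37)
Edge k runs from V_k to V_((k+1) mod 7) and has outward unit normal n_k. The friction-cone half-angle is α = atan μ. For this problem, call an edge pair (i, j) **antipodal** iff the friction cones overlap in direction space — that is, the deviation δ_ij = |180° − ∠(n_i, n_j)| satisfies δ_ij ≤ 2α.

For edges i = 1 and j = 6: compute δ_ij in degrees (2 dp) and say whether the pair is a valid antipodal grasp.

δ = 141.39°, invalid

α = atan 0.4 = 21.80°;  2α = 43.60°
edge 1: e_1 = (+0.94, +1.20);  n_1 = (+0.7872, -0.6167)
edge 6: e_6 = (+1.69, +0.40);  n_6 = (+0.2303, -0.9731)
∠(n_1, n_6) = 38.61°
δ = |180° − 38.61°| = 141.39°
141.39° > 2α = 43.60°  →  invalid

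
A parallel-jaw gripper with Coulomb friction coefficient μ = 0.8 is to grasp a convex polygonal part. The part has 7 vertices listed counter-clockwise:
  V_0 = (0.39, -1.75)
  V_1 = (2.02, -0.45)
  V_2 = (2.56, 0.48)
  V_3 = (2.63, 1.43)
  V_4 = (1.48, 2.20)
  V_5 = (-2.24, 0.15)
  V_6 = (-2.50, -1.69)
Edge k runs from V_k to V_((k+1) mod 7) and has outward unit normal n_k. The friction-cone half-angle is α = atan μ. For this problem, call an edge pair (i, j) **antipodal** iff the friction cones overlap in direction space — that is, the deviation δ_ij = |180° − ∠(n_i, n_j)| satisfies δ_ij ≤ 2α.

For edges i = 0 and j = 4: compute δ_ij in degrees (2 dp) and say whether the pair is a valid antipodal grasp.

α = atan 0.8 = 38.66°;  2α = 77.32°
edge 0: e_0 = (+1.63, +1.30);  n_0 = (+0.6235, -0.7818)
edge 4: e_4 = (-3.72, -2.05);  n_4 = (-0.4826, +0.8758)
∠(n_0, n_4) = 170.28°
δ = |180° − 170.28°| = 9.72°
9.72° ≤ 2α = 77.32°  →  valid

δ = 9.72°, valid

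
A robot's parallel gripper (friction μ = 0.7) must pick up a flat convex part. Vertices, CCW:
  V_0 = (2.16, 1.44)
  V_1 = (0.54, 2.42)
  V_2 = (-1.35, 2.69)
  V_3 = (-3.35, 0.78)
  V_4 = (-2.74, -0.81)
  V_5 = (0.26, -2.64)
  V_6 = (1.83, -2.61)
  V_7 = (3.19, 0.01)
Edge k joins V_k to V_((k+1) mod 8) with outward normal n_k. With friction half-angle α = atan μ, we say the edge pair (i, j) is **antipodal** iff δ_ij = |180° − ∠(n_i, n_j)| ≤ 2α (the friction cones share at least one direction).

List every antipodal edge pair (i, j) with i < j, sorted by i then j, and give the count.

count = 12; pairs: (0,3), (0,4), (0,5), (1,3), (1,4), (1,5), (2,5), (2,6), (3,6), (3,7), (4,7), (5,7)

α = atan 0.7 = 34.99°;  2α = 69.98°
n_0 = (+0.5176, +0.8556)
n_1 = (+0.1414, +0.9899)
n_2 = (-0.6906, +0.7232)
n_3 = (-0.9336, -0.3582)
n_4 = (-0.5208, -0.8537)
n_5 = (+0.0191, -0.9998)
n_6 = (+0.8875, -0.4607)
n_7 = (+0.8114, +0.5845)
  (0,1): δ = 156.96°  ·
  (0,2): δ = 105.15°  ·
  (0,3): δ = 37.84°  ✓
  (0,4): δ = 0.21°  ✓
  (0,5): δ = 32.27°  ✓
  (0,6): δ = 93.74°  ·
  (0,7): δ = 156.94°  ·
  (1,2): δ = 128.19°  ·
  (1,3): δ = 60.88°  ✓
  (1,4): δ = 23.25°  ✓
  (1,5): δ = 9.22°  ✓
  (1,6): δ = 70.70°  ·
  (1,7): δ = 133.89°  ·
  (2,3): δ = 112.69°  ·
  (2,4): δ = 75.06°  ·
  (2,5): δ = 42.59°  ✓
  (2,6): δ = 18.89°  ✓
  (2,7): δ = 82.08°  ·
  (3,4): δ = 142.37°  ·
  (3,5): δ = 109.89°  ·
  (3,6): δ = 48.42°  ✓
  (3,7): δ = 14.78°  ✓
  (4,5): δ = 147.52°  ·
  (4,6): δ = 86.05°  ·
  (4,7): δ = 22.85°  ✓
  (5,6): δ = 118.53°  ·
  (5,7): δ = 55.33°  ✓
  (6,7): δ = 116.80°  ·
antipodal pairs: 12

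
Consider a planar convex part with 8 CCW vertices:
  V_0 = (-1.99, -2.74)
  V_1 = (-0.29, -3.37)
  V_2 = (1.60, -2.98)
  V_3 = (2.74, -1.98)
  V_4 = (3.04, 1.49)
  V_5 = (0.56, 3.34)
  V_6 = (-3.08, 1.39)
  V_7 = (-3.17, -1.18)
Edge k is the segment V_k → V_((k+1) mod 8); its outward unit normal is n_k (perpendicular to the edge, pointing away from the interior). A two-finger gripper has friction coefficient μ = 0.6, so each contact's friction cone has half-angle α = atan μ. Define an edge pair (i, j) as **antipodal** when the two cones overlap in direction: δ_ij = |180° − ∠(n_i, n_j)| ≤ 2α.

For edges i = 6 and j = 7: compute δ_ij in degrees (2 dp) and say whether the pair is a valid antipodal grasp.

α = atan 0.6 = 30.96°;  2α = 61.93°
edge 6: e_6 = (-0.09, -2.57);  n_6 = (-0.9994, +0.0350)
edge 7: e_7 = (+1.18, -1.56);  n_7 = (-0.7975, -0.6033)
∠(n_6, n_7) = 39.11°
δ = |180° − 39.11°| = 140.89°
140.89° > 2α = 61.93°  →  invalid

δ = 140.89°, invalid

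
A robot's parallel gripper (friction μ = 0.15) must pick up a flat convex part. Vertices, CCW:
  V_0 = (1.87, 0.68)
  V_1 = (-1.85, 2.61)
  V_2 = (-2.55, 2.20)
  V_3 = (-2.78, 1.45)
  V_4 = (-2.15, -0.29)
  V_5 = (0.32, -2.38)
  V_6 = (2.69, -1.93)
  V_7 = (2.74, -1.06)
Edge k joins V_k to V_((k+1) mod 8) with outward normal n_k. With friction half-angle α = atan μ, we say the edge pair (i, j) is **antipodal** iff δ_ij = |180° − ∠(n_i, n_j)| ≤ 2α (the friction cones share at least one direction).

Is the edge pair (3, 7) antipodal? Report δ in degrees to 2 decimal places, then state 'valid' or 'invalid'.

α = atan 0.15 = 8.53°;  2α = 17.06°
edge 3: e_3 = (+0.63, -1.74);  n_3 = (-0.9403, -0.3404)
edge 7: e_7 = (-0.87, +1.74);  n_7 = (+0.8944, +0.4472)
∠(n_3, n_7) = 173.34°
δ = |180° − 173.34°| = 6.66°
6.66° ≤ 2α = 17.06°  →  valid

δ = 6.66°, valid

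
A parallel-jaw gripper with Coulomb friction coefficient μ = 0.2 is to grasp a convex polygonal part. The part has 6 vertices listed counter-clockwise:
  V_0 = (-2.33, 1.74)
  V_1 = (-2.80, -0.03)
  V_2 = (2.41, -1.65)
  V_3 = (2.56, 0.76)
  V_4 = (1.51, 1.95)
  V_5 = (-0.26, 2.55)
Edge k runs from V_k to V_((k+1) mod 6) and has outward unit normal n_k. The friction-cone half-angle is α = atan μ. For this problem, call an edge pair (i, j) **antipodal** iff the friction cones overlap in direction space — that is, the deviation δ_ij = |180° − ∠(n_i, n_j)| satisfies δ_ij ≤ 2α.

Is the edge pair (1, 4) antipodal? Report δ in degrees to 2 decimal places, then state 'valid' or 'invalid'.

δ = 1.45°, valid

α = atan 0.2 = 11.31°;  2α = 22.62°
edge 1: e_1 = (+5.21, -1.62);  n_1 = (-0.2969, -0.9549)
edge 4: e_4 = (-1.77, +0.60);  n_4 = (+0.3210, +0.9471)
∠(n_1, n_4) = 178.55°
δ = |180° − 178.55°| = 1.45°
1.45° ≤ 2α = 22.62°  →  valid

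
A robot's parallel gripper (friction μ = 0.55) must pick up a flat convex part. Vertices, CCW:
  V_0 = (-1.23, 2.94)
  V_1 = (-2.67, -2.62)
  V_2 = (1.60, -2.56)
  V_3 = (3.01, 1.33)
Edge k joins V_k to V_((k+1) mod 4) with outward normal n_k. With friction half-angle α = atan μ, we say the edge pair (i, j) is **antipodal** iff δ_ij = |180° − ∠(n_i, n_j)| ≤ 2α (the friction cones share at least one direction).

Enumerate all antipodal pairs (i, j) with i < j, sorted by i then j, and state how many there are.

count = 2; pairs: (0,2), (1,3)

α = atan 0.55 = 28.81°;  2α = 57.62°
n_0 = (-0.9681, +0.2507)
n_1 = (+0.0141, -0.9999)
n_2 = (+0.9401, -0.3408)
n_3 = (+0.3550, +0.9349)
  (0,1): δ = 74.67°  ·
  (0,2): δ = 5.40°  ✓
  (0,3): δ = 83.73°  ·
  (1,2): δ = 110.73°  ·
  (1,3): δ = 21.60°  ✓
  (2,3): δ = 90.87°  ·
antipodal pairs: 2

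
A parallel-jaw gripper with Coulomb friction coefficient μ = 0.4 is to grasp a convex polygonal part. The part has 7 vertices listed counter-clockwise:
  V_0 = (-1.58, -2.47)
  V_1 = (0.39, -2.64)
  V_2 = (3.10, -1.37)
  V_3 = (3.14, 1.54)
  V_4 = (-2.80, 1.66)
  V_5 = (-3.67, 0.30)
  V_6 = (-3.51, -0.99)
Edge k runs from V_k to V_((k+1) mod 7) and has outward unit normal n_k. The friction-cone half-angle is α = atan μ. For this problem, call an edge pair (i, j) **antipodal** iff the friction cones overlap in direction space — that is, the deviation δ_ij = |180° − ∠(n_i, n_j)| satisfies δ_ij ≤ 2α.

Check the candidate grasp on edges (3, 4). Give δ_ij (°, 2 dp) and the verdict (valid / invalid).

α = atan 0.4 = 21.80°;  2α = 43.60°
edge 3: e_3 = (-5.94, +0.12);  n_3 = (+0.0202, +0.9998)
edge 4: e_4 = (-0.87, -1.36);  n_4 = (-0.8424, +0.5389)
∠(n_3, n_4) = 58.55°
δ = |180° − 58.55°| = 121.45°
121.45° > 2α = 43.60°  →  invalid

δ = 121.45°, invalid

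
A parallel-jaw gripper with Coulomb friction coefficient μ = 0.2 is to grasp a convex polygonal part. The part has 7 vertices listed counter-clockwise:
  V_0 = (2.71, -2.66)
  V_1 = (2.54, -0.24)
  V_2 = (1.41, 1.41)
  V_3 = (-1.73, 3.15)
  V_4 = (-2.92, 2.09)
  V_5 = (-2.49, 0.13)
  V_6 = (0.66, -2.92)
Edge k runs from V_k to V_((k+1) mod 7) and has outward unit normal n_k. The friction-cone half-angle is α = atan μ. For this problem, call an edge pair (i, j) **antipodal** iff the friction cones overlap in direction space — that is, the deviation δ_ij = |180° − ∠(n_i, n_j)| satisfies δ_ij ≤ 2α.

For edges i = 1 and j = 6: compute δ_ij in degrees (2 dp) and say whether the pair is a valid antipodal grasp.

α = atan 0.2 = 11.31°;  2α = 22.62°
edge 1: e_1 = (-1.13, +1.65);  n_1 = (+0.8251, +0.5650)
edge 6: e_6 = (+2.05, +0.26);  n_6 = (+0.1258, -0.9921)
∠(n_1, n_6) = 117.18°
δ = |180° − 117.18°| = 62.82°
62.82° > 2α = 22.62°  →  invalid

δ = 62.82°, invalid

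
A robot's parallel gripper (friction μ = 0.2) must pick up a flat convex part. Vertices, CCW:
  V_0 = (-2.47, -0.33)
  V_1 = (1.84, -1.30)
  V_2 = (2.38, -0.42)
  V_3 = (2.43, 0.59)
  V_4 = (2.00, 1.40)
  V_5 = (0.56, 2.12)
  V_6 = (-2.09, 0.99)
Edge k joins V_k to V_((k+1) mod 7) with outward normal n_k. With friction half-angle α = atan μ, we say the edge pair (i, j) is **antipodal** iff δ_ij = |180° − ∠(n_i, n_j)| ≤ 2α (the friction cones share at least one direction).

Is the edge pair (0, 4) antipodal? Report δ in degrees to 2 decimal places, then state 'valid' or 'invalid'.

α = atan 0.2 = 11.31°;  2α = 22.62°
edge 0: e_0 = (+4.31, -0.97);  n_0 = (-0.2196, -0.9756)
edge 4: e_4 = (-1.44, +0.72);  n_4 = (+0.4472, +0.8944)
∠(n_0, n_4) = 166.12°
δ = |180° − 166.12°| = 13.88°
13.88° ≤ 2α = 22.62°  →  valid

δ = 13.88°, valid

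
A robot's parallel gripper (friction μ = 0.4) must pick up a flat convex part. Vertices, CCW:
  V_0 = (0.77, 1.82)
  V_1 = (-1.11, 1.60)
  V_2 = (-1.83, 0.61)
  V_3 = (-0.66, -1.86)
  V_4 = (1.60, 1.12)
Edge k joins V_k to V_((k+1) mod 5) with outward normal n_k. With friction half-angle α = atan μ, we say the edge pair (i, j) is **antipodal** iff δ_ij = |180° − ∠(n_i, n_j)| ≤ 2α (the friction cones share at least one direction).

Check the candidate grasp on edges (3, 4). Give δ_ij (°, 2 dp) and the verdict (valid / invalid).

δ = 92.97°, invalid

α = atan 0.4 = 21.80°;  2α = 43.60°
edge 3: e_3 = (+2.26, +2.98);  n_3 = (+0.7968, -0.6043)
edge 4: e_4 = (-0.83, +0.70);  n_4 = (+0.6447, +0.7644)
∠(n_3, n_4) = 87.03°
δ = |180° − 87.03°| = 92.97°
92.97° > 2α = 43.60°  →  invalid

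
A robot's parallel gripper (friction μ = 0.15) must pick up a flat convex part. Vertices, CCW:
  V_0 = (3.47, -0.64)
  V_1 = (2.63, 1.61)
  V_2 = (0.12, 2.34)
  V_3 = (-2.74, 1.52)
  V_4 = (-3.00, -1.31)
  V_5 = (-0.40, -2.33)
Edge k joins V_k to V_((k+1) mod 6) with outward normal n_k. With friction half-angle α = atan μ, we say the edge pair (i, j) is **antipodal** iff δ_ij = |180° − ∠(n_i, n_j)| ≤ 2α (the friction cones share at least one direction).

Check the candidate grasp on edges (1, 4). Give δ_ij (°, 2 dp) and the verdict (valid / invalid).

δ = 5.20°, valid

α = atan 0.15 = 8.53°;  2α = 17.06°
edge 1: e_1 = (-2.51, +0.73);  n_1 = (+0.2793, +0.9602)
edge 4: e_4 = (+2.60, -1.02);  n_4 = (-0.3652, -0.9309)
∠(n_1, n_4) = 174.80°
δ = |180° − 174.80°| = 5.20°
5.20° ≤ 2α = 17.06°  →  valid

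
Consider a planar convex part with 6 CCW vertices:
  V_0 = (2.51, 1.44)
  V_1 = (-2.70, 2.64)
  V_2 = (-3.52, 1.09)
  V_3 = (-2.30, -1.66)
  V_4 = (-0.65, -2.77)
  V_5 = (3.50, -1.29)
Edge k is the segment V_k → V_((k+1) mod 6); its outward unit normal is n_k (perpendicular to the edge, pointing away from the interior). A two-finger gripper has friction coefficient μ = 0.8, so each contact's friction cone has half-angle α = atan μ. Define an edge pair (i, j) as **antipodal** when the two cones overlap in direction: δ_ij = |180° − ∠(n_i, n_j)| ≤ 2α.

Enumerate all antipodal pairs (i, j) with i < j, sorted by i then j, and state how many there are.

count = 7; pairs: (0,2), (0,3), (0,4), (1,4), (1,5), (2,5), (3,5)

α = atan 0.8 = 38.66°;  2α = 77.32°
n_0 = (+0.2244, +0.9745)
n_1 = (-0.8839, +0.4676)
n_2 = (-0.9141, -0.4055)
n_3 = (-0.5582, -0.8297)
n_4 = (+0.3359, -0.9419)
n_5 = (+0.9401, +0.3409)
  (0,1): δ = 104.91°  ·
  (0,2): δ = 53.11°  ✓
  (0,3): δ = 20.96°  ✓
  (0,4): δ = 32.60°  ✓
  (0,5): δ = 122.90°  ·
  (1,2): δ = 128.20°  ·
  (1,3): δ = 96.05°  ·
  (1,4): δ = 42.49°  ✓
  (1,5): δ = 47.81°  ✓
  (2,3): δ = 147.85°  ·
  (2,4): δ = 94.30°  ·
  (2,5): δ = 3.99°  ✓
  (3,4): δ = 126.44°  ·
  (3,5): δ = 36.14°  ✓
  (4,5): δ = 89.70°  ·
antipodal pairs: 7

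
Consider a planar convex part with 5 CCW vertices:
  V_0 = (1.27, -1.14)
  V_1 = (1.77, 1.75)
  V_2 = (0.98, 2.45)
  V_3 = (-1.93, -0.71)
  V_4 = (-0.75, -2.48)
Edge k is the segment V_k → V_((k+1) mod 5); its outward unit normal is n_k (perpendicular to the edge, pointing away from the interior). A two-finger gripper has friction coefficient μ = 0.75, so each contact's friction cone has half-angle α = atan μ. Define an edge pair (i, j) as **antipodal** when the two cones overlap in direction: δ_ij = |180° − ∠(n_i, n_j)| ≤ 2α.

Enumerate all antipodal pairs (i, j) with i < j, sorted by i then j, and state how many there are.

α = atan 0.75 = 36.87°;  2α = 73.74°
n_0 = (+0.9854, -0.1705)
n_1 = (+0.6632, +0.7485)
n_2 = (-0.7356, +0.6774)
n_3 = (-0.8321, -0.5547)
n_4 = (+0.5528, -0.8333)
  (0,1): δ = 121.73°  ·
  (0,2): δ = 32.83°  ✓
  (0,3): δ = 43.51°  ✓
  (0,4): δ = 133.37°  ·
  (1,2): δ = 91.10°  ·
  (1,3): δ = 14.77°  ✓
  (1,4): δ = 75.10°  ·
  (2,3): δ = 103.67°  ·
  (2,4): δ = 13.80°  ✓
  (3,4): δ = 90.13°  ·
antipodal pairs: 4

count = 4; pairs: (0,2), (0,3), (1,3), (2,4)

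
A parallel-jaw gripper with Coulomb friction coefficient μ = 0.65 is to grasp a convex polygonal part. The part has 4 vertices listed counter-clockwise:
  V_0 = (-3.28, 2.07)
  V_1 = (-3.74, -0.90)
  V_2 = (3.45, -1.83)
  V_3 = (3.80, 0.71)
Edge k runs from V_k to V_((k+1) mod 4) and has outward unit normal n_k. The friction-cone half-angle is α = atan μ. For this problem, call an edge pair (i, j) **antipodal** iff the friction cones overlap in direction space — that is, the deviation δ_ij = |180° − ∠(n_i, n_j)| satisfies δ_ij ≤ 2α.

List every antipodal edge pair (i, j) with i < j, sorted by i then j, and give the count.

α = atan 0.65 = 33.02°;  2α = 66.05°
n_0 = (-0.9882, +0.1531)
n_1 = (-0.1283, -0.9917)
n_2 = (+0.9906, -0.1365)
n_3 = (+0.1886, +0.9820)
  (0,1): δ = 88.57°  ·
  (0,2): δ = 0.96°  ✓
  (0,3): δ = 87.93°  ·
  (1,2): δ = 90.48°  ·
  (1,3): δ = 3.50°  ✓
  (2,3): δ = 93.03°  ·
antipodal pairs: 2

count = 2; pairs: (0,2), (1,3)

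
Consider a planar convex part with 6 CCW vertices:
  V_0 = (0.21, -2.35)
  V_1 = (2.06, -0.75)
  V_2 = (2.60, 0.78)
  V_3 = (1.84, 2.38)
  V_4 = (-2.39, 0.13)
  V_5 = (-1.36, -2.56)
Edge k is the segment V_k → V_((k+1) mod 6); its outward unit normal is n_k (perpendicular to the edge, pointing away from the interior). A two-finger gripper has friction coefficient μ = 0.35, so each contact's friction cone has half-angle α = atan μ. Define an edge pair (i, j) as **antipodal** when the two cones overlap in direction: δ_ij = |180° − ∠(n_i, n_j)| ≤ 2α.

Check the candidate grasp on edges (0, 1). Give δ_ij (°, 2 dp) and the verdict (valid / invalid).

α = atan 0.35 = 19.29°;  2α = 38.58°
edge 0: e_0 = (+1.85, +1.60);  n_0 = (+0.6542, -0.7564)
edge 1: e_1 = (+0.54, +1.53);  n_1 = (+0.9430, -0.3328)
∠(n_0, n_1) = 29.70°
δ = |180° − 29.70°| = 150.30°
150.30° > 2α = 38.58°  →  invalid

δ = 150.30°, invalid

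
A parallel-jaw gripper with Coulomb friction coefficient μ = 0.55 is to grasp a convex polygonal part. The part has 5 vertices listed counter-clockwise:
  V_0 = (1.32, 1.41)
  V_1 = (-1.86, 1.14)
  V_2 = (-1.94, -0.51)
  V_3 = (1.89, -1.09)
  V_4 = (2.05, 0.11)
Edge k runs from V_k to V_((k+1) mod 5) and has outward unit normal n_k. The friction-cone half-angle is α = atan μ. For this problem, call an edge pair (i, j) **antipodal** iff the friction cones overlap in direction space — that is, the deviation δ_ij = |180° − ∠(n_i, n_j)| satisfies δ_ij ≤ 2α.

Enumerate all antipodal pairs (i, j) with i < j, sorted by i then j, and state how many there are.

count = 4; pairs: (0,2), (1,3), (1,4), (2,4)

α = atan 0.55 = 28.81°;  2α = 57.62°
n_0 = (-0.0846, +0.9964)
n_1 = (-0.9988, +0.0484)
n_2 = (-0.1497, -0.9887)
n_3 = (+0.9912, -0.1322)
n_4 = (+0.8719, +0.4896)
  (0,1): δ = 97.63°  ·
  (0,2): δ = 13.46°  ✓
  (0,3): δ = 77.55°  ·
  (0,4): δ = 114.46°  ·
  (1,2): δ = 95.84°  ·
  (1,3): δ = 4.82°  ✓
  (1,4): δ = 32.09°  ✓
  (2,3): δ = 88.98°  ·
  (2,4): δ = 52.07°  ✓
  (3,4): δ = 143.09°  ·
antipodal pairs: 4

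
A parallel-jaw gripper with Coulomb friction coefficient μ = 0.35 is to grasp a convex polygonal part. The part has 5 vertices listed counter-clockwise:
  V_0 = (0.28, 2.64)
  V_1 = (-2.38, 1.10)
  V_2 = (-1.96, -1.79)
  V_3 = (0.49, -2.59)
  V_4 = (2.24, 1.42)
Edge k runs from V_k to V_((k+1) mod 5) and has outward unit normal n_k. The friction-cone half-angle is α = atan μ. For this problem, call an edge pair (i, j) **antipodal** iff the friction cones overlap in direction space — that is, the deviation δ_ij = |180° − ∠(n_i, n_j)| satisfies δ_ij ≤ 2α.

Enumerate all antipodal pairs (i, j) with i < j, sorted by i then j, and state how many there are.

count = 3; pairs: (0,3), (1,3), (2,4)

α = atan 0.35 = 19.29°;  2α = 38.58°
n_0 = (-0.5010, +0.8654)
n_1 = (-0.9896, -0.1438)
n_2 = (-0.3104, -0.9506)
n_3 = (+0.9165, -0.4000)
n_4 = (+0.5284, +0.8490)
  (0,1): δ = 111.80°  ·
  (0,2): δ = 48.15°  ·
  (0,3): δ = 36.35°  ✓
  (0,4): δ = 118.03°  ·
  (1,2): δ = 116.35°  ·
  (1,3): δ = 31.85°  ✓
  (1,4): δ = 49.83°  ·
  (2,3): δ = 95.49°  ·
  (2,4): δ = 13.82°  ✓
  (3,4): δ = 98.32°  ·
antipodal pairs: 3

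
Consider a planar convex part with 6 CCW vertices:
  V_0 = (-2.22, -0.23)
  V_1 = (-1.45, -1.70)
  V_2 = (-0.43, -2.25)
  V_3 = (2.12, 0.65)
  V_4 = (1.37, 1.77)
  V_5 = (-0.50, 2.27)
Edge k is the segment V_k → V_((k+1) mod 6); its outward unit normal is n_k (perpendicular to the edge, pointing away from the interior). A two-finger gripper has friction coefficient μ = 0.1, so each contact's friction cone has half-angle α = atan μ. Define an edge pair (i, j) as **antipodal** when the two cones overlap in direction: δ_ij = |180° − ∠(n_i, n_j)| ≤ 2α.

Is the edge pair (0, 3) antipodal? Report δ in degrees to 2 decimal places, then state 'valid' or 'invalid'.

δ = 6.16°, valid

α = atan 0.1 = 5.71°;  2α = 11.42°
edge 0: e_0 = (+0.77, -1.47);  n_0 = (-0.8858, -0.4640)
edge 3: e_3 = (-0.75, +1.12);  n_3 = (+0.8309, +0.5564)
∠(n_0, n_3) = 173.84°
δ = |180° − 173.84°| = 6.16°
6.16° ≤ 2α = 11.42°  →  valid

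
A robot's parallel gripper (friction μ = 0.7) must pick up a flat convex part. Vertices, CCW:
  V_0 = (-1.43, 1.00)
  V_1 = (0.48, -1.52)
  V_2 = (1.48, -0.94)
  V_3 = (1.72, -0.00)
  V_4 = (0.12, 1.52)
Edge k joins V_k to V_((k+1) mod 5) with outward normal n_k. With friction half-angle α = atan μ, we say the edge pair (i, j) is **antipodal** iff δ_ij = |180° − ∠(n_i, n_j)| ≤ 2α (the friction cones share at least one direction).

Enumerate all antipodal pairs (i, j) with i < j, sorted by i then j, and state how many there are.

count = 4; pairs: (0,2), (0,3), (1,4), (2,4)

α = atan 0.7 = 34.99°;  2α = 69.98°
n_0 = (-0.7970, -0.6040)
n_1 = (+0.5017, -0.8650)
n_2 = (+0.9689, -0.2474)
n_3 = (+0.6887, +0.7250)
n_4 = (-0.3181, +0.9481)
  (0,1): δ = 97.05°  ·
  (0,2): δ = 51.48°  ✓
  (0,3): δ = 9.31°  ✓
  (0,4): δ = 71.39°  ·
  (1,2): δ = 134.44°  ·
  (1,3): δ = 73.64°  ·
  (1,4): δ = 11.57°  ✓
  (2,3): δ = 119.21°  ·
  (2,4): δ = 57.13°  ✓
  (3,4): δ = 117.92°  ·
antipodal pairs: 4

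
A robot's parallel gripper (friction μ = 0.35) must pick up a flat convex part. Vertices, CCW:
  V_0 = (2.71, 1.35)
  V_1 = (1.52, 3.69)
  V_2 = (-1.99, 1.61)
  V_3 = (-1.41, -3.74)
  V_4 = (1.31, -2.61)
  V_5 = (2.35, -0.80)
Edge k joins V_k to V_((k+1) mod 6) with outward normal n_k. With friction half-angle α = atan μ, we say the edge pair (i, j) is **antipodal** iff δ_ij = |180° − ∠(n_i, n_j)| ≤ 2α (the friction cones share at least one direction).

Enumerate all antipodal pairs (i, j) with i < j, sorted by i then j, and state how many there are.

count = 5; pairs: (0,2), (1,3), (1,4), (2,4), (2,5)

α = atan 0.35 = 19.29°;  2α = 38.58°
n_0 = (+0.8914, +0.4533)
n_1 = (-0.5098, +0.8603)
n_2 = (-0.9942, -0.1078)
n_3 = (+0.3837, -0.9235)
n_4 = (+0.8671, -0.4982)
n_5 = (+0.9863, -0.1651)
  (0,1): δ = 86.30°  ·
  (0,2): δ = 20.77°  ✓
  (0,3): δ = 85.60°  ·
  (0,4): δ = 123.16°  ·
  (0,5): δ = 143.54°  ·
  (1,2): δ = 114.46°  ·
  (1,3): δ = 8.09°  ✓
  (1,4): δ = 29.47°  ✓
  (1,5): δ = 49.84°  ·
  (2,3): δ = 73.63°  ·
  (2,4): δ = 36.07°  ✓
  (2,5): δ = 15.69°  ✓
  (3,4): δ = 142.44°  ·
  (3,5): δ = 122.07°  ·
  (4,5): δ = 159.62°  ·
antipodal pairs: 5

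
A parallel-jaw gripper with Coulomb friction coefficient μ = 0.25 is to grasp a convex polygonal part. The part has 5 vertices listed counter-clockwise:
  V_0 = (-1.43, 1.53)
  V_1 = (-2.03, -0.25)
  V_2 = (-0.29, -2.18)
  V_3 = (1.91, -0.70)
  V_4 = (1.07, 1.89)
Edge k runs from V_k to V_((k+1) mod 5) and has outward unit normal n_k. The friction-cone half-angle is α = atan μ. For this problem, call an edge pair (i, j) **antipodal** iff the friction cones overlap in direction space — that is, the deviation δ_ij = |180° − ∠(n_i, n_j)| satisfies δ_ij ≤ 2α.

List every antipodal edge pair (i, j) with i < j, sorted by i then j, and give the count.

α = atan 0.25 = 14.04°;  2α = 28.07°
n_0 = (-0.9476, +0.3194)
n_1 = (-0.7427, -0.6696)
n_2 = (+0.5582, -0.8297)
n_3 = (+0.9512, +0.3085)
n_4 = (-0.1425, +0.9898)
  (0,1): δ = 119.34°  ·
  (0,2): δ = 37.44°  ·
  (0,3): δ = 36.60°  ·
  (0,4): δ = 116.82°  ·
  (1,2): δ = 98.11°  ·
  (1,3): δ = 24.07°  ✓
  (1,4): δ = 56.16°  ·
  (2,3): δ = 105.96°  ·
  (2,4): δ = 25.74°  ✓
  (3,4): δ = 99.77°  ·
antipodal pairs: 2

count = 2; pairs: (1,3), (2,4)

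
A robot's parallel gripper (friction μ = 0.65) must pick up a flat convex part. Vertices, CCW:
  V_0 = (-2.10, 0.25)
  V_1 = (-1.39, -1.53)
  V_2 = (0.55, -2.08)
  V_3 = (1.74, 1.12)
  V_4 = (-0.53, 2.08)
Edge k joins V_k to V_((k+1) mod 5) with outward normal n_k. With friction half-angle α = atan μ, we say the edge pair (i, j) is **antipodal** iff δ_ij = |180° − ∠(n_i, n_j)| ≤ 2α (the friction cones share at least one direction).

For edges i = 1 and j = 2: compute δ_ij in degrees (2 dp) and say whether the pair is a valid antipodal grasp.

α = atan 0.65 = 33.02°;  2α = 66.05°
edge 1: e_1 = (+1.94, -0.55);  n_1 = (-0.2728, -0.9621)
edge 2: e_2 = (+1.19, +3.20);  n_2 = (+0.9373, -0.3486)
∠(n_1, n_2) = 85.43°
δ = |180° − 85.43°| = 94.57°
94.57° > 2α = 66.05°  →  invalid

δ = 94.57°, invalid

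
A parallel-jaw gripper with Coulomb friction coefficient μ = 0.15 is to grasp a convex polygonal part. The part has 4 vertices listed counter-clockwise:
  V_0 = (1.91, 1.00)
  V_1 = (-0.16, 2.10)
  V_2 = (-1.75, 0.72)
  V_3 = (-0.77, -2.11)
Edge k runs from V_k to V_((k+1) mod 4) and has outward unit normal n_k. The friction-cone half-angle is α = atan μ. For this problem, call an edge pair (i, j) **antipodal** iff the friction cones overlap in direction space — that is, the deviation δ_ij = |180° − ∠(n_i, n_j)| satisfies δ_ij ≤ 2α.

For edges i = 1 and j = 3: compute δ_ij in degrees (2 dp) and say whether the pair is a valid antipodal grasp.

δ = 8.29°, valid

α = atan 0.15 = 8.53°;  2α = 17.06°
edge 1: e_1 = (-1.59, -1.38);  n_1 = (-0.6555, +0.7552)
edge 3: e_3 = (+2.68, +3.11);  n_3 = (+0.7575, -0.6528)
∠(n_1, n_3) = 171.71°
δ = |180° − 171.71°| = 8.29°
8.29° ≤ 2α = 17.06°  →  valid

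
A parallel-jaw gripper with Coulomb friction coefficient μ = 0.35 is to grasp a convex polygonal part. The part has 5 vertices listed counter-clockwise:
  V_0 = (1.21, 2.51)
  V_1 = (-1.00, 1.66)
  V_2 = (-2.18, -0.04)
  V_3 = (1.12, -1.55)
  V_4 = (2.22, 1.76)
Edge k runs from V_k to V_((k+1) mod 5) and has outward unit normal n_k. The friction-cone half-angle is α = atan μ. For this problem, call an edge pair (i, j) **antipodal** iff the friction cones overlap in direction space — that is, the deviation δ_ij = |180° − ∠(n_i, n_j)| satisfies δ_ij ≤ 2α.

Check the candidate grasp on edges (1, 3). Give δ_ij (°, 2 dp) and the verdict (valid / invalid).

δ = 16.38°, valid

α = atan 0.35 = 19.29°;  2α = 38.58°
edge 1: e_1 = (-1.18, -1.70);  n_1 = (-0.8215, +0.5702)
edge 3: e_3 = (+1.10, +3.31);  n_3 = (+0.9490, -0.3154)
∠(n_1, n_3) = 163.62°
δ = |180° − 163.62°| = 16.38°
16.38° ≤ 2α = 38.58°  →  valid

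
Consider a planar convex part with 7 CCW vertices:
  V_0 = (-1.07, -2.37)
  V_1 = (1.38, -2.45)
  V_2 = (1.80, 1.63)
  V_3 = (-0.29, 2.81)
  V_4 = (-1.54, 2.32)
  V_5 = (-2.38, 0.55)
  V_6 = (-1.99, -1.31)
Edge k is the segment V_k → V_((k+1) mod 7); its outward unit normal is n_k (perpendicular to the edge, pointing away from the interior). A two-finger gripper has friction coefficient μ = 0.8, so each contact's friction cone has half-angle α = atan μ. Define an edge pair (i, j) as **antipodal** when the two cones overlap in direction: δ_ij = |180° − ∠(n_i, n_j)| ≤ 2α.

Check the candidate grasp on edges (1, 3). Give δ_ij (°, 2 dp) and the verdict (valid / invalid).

α = atan 0.8 = 38.66°;  2α = 77.32°
edge 1: e_1 = (+0.42, +4.08);  n_1 = (+0.9947, -0.1024)
edge 3: e_3 = (-1.25, -0.49);  n_3 = (-0.3650, +0.9310)
∠(n_1, n_3) = 117.28°
δ = |180° − 117.28°| = 62.72°
62.72° ≤ 2α = 77.32°  →  valid

δ = 62.72°, valid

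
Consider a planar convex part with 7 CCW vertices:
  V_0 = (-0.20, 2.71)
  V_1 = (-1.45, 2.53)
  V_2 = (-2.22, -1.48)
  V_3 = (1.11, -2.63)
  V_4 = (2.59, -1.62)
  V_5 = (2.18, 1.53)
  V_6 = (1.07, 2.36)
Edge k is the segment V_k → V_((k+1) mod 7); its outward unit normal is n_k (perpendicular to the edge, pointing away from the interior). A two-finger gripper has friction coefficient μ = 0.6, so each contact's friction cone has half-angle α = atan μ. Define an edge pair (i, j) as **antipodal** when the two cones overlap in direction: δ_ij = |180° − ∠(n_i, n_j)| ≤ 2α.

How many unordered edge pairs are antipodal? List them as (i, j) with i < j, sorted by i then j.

α = atan 0.6 = 30.96°;  2α = 61.93°
n_0 = (-0.1425, +0.9898)
n_1 = (-0.9821, +0.1886)
n_2 = (-0.3264, -0.9452)
n_3 = (+0.5637, -0.8260)
n_4 = (+0.9916, +0.1291)
n_5 = (+0.5988, +0.8009)
n_6 = (+0.2657, +0.9641)
  (0,1): δ = 109.06°  ·
  (0,2): δ = 27.25°  ✓
  (0,3): δ = 26.12°  ✓
  (0,4): δ = 89.22°  ·
  (0,5): δ = 135.02°  ·
  (0,6): δ = 156.40°  ·
  (1,2): δ = 98.18°  ·
  (1,3): δ = 44.82°  ✓
  (1,4): δ = 18.29°  ✓
  (1,5): δ = 64.08°  ·
  (1,6): δ = 85.46°  ·
  (2,3): δ = 126.64°  ·
  (2,4): δ = 63.53°  ·
  (2,5): δ = 17.74°  ✓
  (2,6): δ = 3.64°  ✓
  (3,4): δ = 116.90°  ·
  (3,5): δ = 71.10°  ·
  (3,6): δ = 49.72°  ✓
  (4,5): δ = 134.20°  ·
  (4,6): δ = 112.82°  ·
  (5,6): δ = 158.62°  ·
antipodal pairs: 7

count = 7; pairs: (0,2), (0,3), (1,3), (1,4), (2,5), (2,6), (3,6)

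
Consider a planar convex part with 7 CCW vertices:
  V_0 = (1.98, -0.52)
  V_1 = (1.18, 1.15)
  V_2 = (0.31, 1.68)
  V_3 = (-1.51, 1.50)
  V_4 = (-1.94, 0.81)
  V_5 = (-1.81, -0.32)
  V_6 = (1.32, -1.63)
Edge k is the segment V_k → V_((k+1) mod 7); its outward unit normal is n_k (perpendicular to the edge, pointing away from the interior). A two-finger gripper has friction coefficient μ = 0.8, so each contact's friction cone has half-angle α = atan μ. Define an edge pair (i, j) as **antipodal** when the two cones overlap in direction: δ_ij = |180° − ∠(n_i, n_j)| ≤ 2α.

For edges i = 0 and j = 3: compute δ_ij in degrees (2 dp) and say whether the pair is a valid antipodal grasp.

α = atan 0.8 = 38.66°;  2α = 77.32°
edge 0: e_0 = (-0.80, +1.67);  n_0 = (+0.9019, +0.4320)
edge 3: e_3 = (-0.43, -0.69);  n_3 = (-0.8487, +0.5289)
∠(n_0, n_3) = 122.47°
δ = |180° − 122.47°| = 57.53°
57.53° ≤ 2α = 77.32°  →  valid

δ = 57.53°, valid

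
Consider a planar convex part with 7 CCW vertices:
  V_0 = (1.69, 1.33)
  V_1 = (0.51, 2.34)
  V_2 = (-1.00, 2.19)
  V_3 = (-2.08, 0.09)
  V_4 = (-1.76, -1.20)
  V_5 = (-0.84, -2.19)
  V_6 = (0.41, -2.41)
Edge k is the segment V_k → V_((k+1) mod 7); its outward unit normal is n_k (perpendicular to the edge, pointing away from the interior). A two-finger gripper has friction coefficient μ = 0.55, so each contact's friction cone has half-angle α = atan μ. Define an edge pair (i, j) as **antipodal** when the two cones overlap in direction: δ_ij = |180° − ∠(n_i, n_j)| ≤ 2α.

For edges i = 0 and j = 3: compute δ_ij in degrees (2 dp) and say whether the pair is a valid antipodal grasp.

δ = 35.51°, valid

α = atan 0.55 = 28.81°;  2α = 57.62°
edge 0: e_0 = (-1.18, +1.01);  n_0 = (+0.6503, +0.7597)
edge 3: e_3 = (+0.32, -1.29);  n_3 = (-0.9706, -0.2408)
∠(n_0, n_3) = 144.49°
δ = |180° − 144.49°| = 35.51°
35.51° ≤ 2α = 57.62°  →  valid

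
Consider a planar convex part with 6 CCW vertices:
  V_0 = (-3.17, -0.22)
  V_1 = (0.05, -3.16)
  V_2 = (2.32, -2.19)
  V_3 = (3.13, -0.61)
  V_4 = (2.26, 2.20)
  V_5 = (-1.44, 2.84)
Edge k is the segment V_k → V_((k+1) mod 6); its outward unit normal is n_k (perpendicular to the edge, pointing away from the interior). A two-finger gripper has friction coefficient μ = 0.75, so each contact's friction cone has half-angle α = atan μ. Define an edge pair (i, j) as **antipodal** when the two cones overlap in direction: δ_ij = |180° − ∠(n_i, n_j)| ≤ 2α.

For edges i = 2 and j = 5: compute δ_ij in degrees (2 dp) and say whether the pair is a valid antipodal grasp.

δ = 2.34°, valid

α = atan 0.75 = 36.87°;  2α = 73.74°
edge 2: e_2 = (+0.81, +1.58);  n_2 = (+0.8899, -0.4562)
edge 5: e_5 = (-1.73, -3.06);  n_5 = (-0.8705, +0.4922)
∠(n_2, n_5) = 177.66°
δ = |180° − 177.66°| = 2.34°
2.34° ≤ 2α = 73.74°  →  valid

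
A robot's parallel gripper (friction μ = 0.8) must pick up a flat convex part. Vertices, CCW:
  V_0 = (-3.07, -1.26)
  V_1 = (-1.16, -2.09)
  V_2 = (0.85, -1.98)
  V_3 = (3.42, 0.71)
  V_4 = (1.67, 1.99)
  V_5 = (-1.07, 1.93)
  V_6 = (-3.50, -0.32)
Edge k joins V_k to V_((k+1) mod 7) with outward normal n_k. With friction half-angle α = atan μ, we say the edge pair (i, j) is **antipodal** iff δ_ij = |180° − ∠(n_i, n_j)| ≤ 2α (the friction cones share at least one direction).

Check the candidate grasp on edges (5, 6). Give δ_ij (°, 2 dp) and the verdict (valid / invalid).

δ = 108.22°, invalid

α = atan 0.8 = 38.66°;  2α = 77.32°
edge 5: e_5 = (-2.43, -2.25);  n_5 = (-0.6794, +0.7338)
edge 6: e_6 = (+0.43, -0.94);  n_6 = (-0.9094, -0.4160)
∠(n_5, n_6) = 71.78°
δ = |180° − 71.78°| = 108.22°
108.22° > 2α = 77.32°  →  invalid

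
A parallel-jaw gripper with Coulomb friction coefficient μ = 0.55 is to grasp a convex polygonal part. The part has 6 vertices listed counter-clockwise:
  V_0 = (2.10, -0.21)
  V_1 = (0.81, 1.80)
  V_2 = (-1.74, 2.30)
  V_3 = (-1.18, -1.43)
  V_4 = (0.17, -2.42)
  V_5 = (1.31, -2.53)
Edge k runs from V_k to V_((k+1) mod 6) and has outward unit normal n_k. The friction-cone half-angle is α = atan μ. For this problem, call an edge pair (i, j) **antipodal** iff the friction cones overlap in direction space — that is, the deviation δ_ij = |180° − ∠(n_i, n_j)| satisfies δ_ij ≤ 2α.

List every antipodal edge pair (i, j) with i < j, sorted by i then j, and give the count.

α = atan 0.55 = 28.81°;  2α = 57.62°
n_0 = (+0.8416, +0.5401)
n_1 = (+0.1924, +0.9813)
n_2 = (-0.9889, -0.1485)
n_3 = (-0.5914, -0.8064)
n_4 = (-0.0960, -0.9954)
n_5 = (+0.9466, -0.3223)
  (0,1): δ = 133.79°  ·
  (0,2): δ = 24.15°  ✓
  (0,3): δ = 21.05°  ✓
  (0,4): δ = 51.80°  ✓
  (0,5): δ = 128.50°  ·
  (1,2): δ = 70.37°  ·
  (1,3): δ = 25.16°  ✓
  (1,4): δ = 5.58°  ✓
  (1,5): δ = 82.29°  ·
  (2,3): δ = 134.79°  ·
  (2,4): δ = 104.05°  ·
  (2,5): δ = 27.34°  ✓
  (3,4): δ = 149.26°  ·
  (3,5): δ = 72.55°  ·
  (4,5): δ = 103.29°  ·
antipodal pairs: 6

count = 6; pairs: (0,2), (0,3), (0,4), (1,3), (1,4), (2,5)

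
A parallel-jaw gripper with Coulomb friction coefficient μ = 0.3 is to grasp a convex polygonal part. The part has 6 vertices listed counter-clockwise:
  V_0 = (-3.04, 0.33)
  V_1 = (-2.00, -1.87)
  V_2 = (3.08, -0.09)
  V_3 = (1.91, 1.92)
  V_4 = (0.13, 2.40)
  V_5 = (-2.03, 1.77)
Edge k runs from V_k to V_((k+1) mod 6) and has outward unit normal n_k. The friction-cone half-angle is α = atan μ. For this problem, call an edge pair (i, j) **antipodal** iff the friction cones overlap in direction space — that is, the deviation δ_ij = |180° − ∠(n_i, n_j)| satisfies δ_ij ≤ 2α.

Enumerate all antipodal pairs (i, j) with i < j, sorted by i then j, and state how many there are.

α = atan 0.3 = 16.70°;  2α = 33.40°
n_0 = (-0.9041, -0.4274)
n_1 = (+0.3307, -0.9437)
n_2 = (+0.8642, +0.5031)
n_3 = (+0.2604, +0.9655)
n_4 = (-0.2800, +0.9600)
n_5 = (-0.8187, +0.5742)
  (0,1): δ = 95.99°  ·
  (0,2): δ = 4.90°  ✓
  (0,3): δ = 49.61°  ·
  (0,4): δ = 80.96°  ·
  (0,5): δ = 119.65°  ·
  (1,2): δ = 79.11°  ·
  (1,3): δ = 34.40°  ·
  (1,4): δ = 3.05°  ✓
  (1,5): δ = 35.64°  ·
  (2,3): δ = 135.29°  ·
  (2,4): δ = 103.94°  ·
  (2,5): δ = 65.25°  ·
  (3,4): δ = 148.65°  ·
  (3,5): δ = 109.95°  ·
  (4,5): δ = 141.31°  ·
antipodal pairs: 2

count = 2; pairs: (0,2), (1,4)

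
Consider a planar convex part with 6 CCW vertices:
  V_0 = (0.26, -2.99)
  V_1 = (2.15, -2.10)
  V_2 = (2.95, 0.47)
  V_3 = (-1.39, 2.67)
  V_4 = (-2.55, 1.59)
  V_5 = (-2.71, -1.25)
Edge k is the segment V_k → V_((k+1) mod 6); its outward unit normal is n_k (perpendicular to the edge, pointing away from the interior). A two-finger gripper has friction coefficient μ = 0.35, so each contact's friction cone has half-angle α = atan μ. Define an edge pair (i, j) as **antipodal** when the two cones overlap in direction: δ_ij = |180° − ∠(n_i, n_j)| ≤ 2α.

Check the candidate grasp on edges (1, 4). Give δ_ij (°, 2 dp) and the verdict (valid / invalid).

α = atan 0.35 = 19.29°;  2α = 38.58°
edge 1: e_1 = (+0.80, +2.57);  n_1 = (+0.9548, -0.2972)
edge 4: e_4 = (-0.16, -2.84);  n_4 = (-0.9984, +0.0562)
∠(n_1, n_4) = 165.93°
δ = |180° − 165.93°| = 14.07°
14.07° ≤ 2α = 38.58°  →  valid

δ = 14.07°, valid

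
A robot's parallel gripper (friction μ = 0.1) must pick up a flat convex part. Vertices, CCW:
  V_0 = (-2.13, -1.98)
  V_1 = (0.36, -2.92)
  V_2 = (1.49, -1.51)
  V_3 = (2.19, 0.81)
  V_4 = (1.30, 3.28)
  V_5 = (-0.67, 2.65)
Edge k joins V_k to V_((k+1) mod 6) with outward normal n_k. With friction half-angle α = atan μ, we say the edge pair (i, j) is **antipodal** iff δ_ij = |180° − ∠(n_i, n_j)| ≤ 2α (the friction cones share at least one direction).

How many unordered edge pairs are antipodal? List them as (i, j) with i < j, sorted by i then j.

α = atan 0.1 = 5.71°;  2α = 11.42°
n_0 = (-0.3532, -0.9356)
n_1 = (+0.7803, -0.6254)
n_2 = (+0.9574, -0.2889)
n_3 = (+0.9408, +0.3390)
n_4 = (-0.3046, +0.9525)
n_5 = (-0.9537, +0.3007)
  (0,1): δ = 108.03°  ·
  (0,2): δ = 86.11°  ·
  (0,3): δ = 49.50°  ·
  (0,4): δ = 38.42°  ·
  (0,5): δ = 93.18°  ·
  (1,2): δ = 158.08°  ·
  (1,3): δ = 121.48°  ·
  (1,4): δ = 33.56°  ·
  (1,5): δ = 21.21°  ·
  (2,3): δ = 143.39°  ·
  (2,4): δ = 55.48°  ·
  (2,5): δ = 0.71°  ✓
  (3,4): δ = 92.08°  ·
  (3,5): δ = 37.32°  ·
  (4,5): δ = 125.24°  ·
antipodal pairs: 1

count = 1; pairs: (2,5)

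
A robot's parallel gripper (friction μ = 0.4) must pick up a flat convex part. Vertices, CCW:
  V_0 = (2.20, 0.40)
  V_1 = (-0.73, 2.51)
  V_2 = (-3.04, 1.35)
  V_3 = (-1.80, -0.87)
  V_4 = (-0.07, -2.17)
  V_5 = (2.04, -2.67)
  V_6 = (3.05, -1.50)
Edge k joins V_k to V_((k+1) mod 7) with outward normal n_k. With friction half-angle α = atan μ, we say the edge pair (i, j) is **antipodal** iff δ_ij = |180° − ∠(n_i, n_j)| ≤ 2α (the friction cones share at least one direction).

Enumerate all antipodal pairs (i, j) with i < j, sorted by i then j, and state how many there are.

α = atan 0.4 = 21.80°;  2α = 43.60°
n_0 = (+0.5844, +0.8115)
n_1 = (-0.4488, +0.8937)
n_2 = (-0.8730, -0.4876)
n_3 = (-0.6007, -0.7994)
n_4 = (-0.2306, -0.9731)
n_5 = (+0.7570, -0.6535)
n_6 = (+0.9128, +0.4084)
  (0,1): δ = 117.58°  ·
  (0,2): δ = 25.06°  ✓
  (0,3): δ = 1.16°  ✓
  (0,4): δ = 22.43°  ✓
  (0,5): δ = 84.96°  ·
  (0,6): δ = 149.86°  ·
  (1,2): δ = 87.48°  ·
  (1,3): δ = 63.59°  ·
  (1,4): δ = 40.00°  ✓
  (1,5): δ = 22.53°  ✓
  (1,6): δ = 87.44°  ·
  (2,3): δ = 156.11°  ·
  (2,4): δ = 132.52°  ·
  (2,5): δ = 69.99°  ·
  (2,6): δ = 5.08°  ✓
  (3,4): δ = 156.41°  ·
  (3,5): δ = 93.88°  ·
  (3,6): δ = 28.97°  ✓
  (4,5): δ = 117.47°  ·
  (4,6): δ = 52.57°  ·
  (5,6): δ = 115.10°  ·
antipodal pairs: 7

count = 7; pairs: (0,2), (0,3), (0,4), (1,4), (1,5), (2,6), (3,6)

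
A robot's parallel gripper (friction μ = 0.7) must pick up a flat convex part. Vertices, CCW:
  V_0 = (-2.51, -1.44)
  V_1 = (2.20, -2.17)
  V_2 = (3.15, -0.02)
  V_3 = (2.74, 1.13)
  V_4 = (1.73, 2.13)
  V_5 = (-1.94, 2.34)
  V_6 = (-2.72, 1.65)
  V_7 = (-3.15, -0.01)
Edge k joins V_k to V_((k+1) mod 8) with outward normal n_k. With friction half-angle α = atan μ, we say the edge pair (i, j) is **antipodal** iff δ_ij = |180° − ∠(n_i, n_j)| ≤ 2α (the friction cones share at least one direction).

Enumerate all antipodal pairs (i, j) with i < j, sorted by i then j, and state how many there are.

α = atan 0.7 = 34.99°;  2α = 69.98°
n_0 = (-0.1532, -0.9882)
n_1 = (+0.9147, -0.4042)
n_2 = (+0.9419, +0.3358)
n_3 = (+0.7036, +0.7106)
n_4 = (+0.0571, +0.9984)
n_5 = (-0.6626, +0.7490)
n_6 = (-0.9680, +0.2508)
n_7 = (-0.9128, -0.4085)
  (0,1): δ = 105.03°  ·
  (0,2): δ = 61.57°  ✓
  (0,3): δ = 35.90°  ✓
  (0,4): δ = 5.54°  ✓
  (0,5): δ = 50.31°  ✓
  (0,6): δ = 84.29°  ·
  (0,7): δ = 122.92°  ·
  (1,2): δ = 136.54°  ·
  (1,3): δ = 110.88°  ·
  (1,4): δ = 69.44°  ✓
  (1,5): δ = 24.66°  ✓
  (1,6): δ = 9.32°  ✓
  (1,7): δ = 47.95°  ✓
  (2,3): δ = 154.34°  ·
  (2,4): δ = 112.90°  ·
  (2,5): δ = 68.13°  ✓
  (2,6): δ = 34.14°  ✓
  (2,7): δ = 4.49°  ✓
  (3,4): δ = 138.56°  ·
  (3,5): δ = 93.79°  ·
  (3,6): δ = 59.81°  ✓
  (3,7): δ = 21.17°  ✓
  (4,5): δ = 135.23°  ·
  (4,6): δ = 101.25°  ·
  (4,7): δ = 62.61°  ✓
  (5,6): δ = 146.02°  ·
  (5,7): δ = 107.39°  ·
  (6,7): δ = 141.37°  ·
antipodal pairs: 14

count = 14; pairs: (0,2), (0,3), (0,4), (0,5), (1,4), (1,5), (1,6), (1,7), (2,5), (2,6), (2,7), (3,6), (3,7), (4,7)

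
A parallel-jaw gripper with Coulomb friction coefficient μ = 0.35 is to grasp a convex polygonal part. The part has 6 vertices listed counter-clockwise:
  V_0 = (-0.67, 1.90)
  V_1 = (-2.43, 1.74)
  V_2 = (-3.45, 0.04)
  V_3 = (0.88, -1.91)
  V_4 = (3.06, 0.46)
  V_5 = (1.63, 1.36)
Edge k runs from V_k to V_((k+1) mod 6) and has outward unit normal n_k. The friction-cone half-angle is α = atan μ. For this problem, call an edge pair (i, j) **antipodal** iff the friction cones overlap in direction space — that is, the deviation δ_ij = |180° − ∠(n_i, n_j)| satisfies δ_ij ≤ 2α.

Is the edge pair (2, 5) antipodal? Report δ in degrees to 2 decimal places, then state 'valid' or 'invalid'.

α = atan 0.35 = 19.29°;  2α = 38.58°
edge 2: e_2 = (+4.33, -1.95);  n_2 = (-0.4106, -0.9118)
edge 5: e_5 = (-2.30, +0.54);  n_5 = (+0.2286, +0.9735)
∠(n_2, n_5) = 168.97°
δ = |180° − 168.97°| = 11.03°
11.03° ≤ 2α = 38.58°  →  valid

δ = 11.03°, valid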